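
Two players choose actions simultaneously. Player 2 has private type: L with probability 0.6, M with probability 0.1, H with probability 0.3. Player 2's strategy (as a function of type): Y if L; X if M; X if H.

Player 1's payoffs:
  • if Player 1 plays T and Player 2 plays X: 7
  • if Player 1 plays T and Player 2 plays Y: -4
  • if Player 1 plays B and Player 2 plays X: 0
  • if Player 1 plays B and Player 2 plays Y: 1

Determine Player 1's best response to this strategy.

Compute Player 1's expected payoff for each action, taking the expectation over Player 2's type.
E[T] = 0.6·(-4) + 0.1·(7) + 0.3·(7) = 0.4
E[B] = 0.6·(1) + 0.1·(0) + 0.3·(0) = 0.6
Best response: B (0.6 is the largest).

B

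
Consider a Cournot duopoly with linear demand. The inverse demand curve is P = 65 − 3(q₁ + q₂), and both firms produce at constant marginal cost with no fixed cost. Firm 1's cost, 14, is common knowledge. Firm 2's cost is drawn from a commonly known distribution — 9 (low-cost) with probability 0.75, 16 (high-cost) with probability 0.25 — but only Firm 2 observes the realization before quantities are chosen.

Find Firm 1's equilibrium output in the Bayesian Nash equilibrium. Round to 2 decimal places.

5.31

Type-c best response for Firm 2: q₂(c) = (65 − c)/6 − q₁/2.
Firm 1 maximizes expected profit; its first-order condition is 65 − 6q₁ − 3E[q₂] − 14 = 0.
Substituting E[q₂] and solving: E[c₂] = 10.75, so q₁ = (65 − 2·14 + 10.75)/9 = 5.30556.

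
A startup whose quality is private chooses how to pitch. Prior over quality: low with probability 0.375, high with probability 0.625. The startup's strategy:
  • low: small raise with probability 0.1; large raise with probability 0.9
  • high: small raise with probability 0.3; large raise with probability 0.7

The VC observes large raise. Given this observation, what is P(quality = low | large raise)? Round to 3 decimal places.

0.435

Apply Bayes' rule using the sender's strategy as the likelihood.
P(large raise) = 0.375·0.9 + 0.625·0.7 = 0.775
P(low | large raise) = (0.375·0.9) / 0.775 = 0.3375 / 0.775 = 0.435484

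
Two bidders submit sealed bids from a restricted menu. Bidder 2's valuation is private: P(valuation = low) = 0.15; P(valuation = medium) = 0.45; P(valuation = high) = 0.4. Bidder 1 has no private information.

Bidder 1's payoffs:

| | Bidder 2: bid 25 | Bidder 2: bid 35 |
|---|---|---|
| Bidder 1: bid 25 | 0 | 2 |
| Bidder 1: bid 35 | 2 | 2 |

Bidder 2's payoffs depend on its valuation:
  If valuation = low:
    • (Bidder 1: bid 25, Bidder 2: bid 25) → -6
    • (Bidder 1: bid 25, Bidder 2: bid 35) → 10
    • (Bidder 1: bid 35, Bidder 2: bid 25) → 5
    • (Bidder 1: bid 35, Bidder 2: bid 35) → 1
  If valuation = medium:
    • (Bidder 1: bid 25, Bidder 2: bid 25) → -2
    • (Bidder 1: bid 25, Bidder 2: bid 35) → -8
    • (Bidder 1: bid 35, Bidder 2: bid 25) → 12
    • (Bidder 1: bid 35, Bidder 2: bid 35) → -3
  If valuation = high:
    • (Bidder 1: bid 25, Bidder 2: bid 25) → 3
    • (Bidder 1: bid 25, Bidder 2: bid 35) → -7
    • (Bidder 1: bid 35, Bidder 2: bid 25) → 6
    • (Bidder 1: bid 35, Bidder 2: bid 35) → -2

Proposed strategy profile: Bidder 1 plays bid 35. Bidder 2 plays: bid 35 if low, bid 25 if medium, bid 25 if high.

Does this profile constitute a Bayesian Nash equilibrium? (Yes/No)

No

A profile is a BNE iff every type of every player is best-responding given beliefs about the other side.
Bidder 1 plays bid 35: E[bid 35] = 0.15·(2) + 0.45·(2) + 0.4·(2) = 2; E[bid 25] = 0.3. Best-responding. ✓
Bidder 2 (valuation low), facing bid 35: bid 25 gives 5, bid 35 gives 1. Proposed bid 35 is not best — profitable deviation exists. ✗
Bidder 2 (valuation medium), facing bid 35: bid 25 gives 12, bid 35 gives -3. Proposed bid 25 is best. ✓
Bidder 2 (valuation high), facing bid 35: bid 25 gives 6, bid 35 gives -2. Proposed bid 25 is best. ✓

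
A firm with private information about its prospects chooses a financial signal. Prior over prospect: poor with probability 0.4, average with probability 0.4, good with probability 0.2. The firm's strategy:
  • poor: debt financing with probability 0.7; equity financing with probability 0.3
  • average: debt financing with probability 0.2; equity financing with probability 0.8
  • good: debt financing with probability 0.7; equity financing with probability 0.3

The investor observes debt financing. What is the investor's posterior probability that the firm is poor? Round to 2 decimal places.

Apply Bayes' rule using the sender's strategy as the likelihood.
P(debt financing) = 0.4·0.7 + 0.4·0.2 + 0.2·0.7 = 0.5
P(poor | debt financing) = (0.4·0.7) / 0.5 = 0.28 / 0.5 = 0.56

0.56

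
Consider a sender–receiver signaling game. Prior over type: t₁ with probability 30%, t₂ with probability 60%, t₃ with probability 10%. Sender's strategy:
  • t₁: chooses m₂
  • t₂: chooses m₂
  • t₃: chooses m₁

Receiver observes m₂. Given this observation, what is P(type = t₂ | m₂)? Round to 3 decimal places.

P(m₂) = 0.3·1 + 0.6·1 + 0.1·0 = 0.9
P(t₂ | m₂) = (0.6·1) / 0.9 = 0.6 / 0.9 = 0.666667

0.667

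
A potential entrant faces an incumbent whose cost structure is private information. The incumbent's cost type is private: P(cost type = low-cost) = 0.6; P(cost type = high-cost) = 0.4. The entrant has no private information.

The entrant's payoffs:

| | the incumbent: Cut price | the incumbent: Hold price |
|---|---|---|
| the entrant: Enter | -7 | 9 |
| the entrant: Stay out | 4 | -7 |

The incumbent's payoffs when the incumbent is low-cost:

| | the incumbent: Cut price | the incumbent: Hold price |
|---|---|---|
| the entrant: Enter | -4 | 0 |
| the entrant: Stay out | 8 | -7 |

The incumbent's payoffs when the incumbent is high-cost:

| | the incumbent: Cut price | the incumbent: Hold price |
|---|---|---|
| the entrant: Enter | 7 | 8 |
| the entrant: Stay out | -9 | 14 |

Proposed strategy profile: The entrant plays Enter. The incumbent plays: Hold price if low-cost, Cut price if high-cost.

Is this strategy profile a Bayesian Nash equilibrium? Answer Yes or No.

No

A profile is a BNE iff every type of every player is best-responding given beliefs about the other side.
The entrant plays Enter: E[Enter] = 0.6·(9) + 0.4·(-7) = 2.6; E[Stay out] = -2.6. Best-responding. ✓
The incumbent (cost type low-cost), facing Enter: Cut price gives -4, Hold price gives 0. Proposed Hold price is best. ✓
The incumbent (cost type high-cost), facing Enter: Cut price gives 7, Hold price gives 8. Proposed Cut price is not best — profitable deviation exists. ✗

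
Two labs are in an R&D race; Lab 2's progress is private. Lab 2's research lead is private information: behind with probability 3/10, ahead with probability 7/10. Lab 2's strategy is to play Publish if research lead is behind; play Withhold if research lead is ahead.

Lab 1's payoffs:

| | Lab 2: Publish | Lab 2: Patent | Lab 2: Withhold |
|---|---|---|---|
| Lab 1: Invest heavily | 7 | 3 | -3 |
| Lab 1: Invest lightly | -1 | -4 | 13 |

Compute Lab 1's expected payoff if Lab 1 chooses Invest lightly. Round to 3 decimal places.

Take the expectation over Lab 2's research lead, weighting each type's action by its prior probability.
E[Invest lightly] = 3/10·(-1) + 7/10·13 = (-3/10) + 91/10 = 44/5

8.800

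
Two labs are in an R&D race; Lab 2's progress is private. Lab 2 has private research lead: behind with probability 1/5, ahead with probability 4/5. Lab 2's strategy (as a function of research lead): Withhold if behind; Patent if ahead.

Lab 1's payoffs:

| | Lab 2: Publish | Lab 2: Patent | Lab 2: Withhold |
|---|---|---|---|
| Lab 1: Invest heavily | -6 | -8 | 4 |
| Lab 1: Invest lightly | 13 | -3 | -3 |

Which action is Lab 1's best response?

E[Invest heavily] = 1/5·(4) + 4/5·(-8) = -28/5
E[Invest lightly] = 1/5·(-3) + 4/5·(-3) = -3
Best response: Invest lightly (-3 is the largest).

Invest lightly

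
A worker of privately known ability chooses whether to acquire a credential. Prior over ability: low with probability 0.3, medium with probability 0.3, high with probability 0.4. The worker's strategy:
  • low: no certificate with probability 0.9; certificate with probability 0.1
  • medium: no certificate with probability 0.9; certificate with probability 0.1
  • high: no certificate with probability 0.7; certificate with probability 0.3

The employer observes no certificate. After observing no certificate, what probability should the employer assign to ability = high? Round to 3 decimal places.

Apply Bayes' rule using the sender's strategy as the likelihood.
P(no certificate) = 0.3·0.9 + 0.3·0.9 + 0.4·0.7 = 0.82
P(high | no certificate) = (0.4·0.7) / 0.82 = 0.28 / 0.82 = 0.341463

0.341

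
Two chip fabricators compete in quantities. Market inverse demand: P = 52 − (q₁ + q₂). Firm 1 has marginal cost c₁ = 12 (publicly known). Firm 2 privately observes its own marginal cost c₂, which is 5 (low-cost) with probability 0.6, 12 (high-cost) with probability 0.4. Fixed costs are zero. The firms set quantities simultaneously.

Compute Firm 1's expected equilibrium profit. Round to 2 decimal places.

Firm 2 with cost c maximizes (52 − (q₁+q₂) − c)·q₂, giving q₂(c) = (52 − c − q₁)/2.
E[c₂] = 0.6·5 + 0.4·12 = 7.8
Firm 1's FOC against E[q₂] yields q₁ = (52 − 2·12 + E[c₂])/3 = (52 − 24 + 7.8)/3 = 11.9333.
E[P] = 52 − (q₁ + E[q₂]) = 23.9333; Firm 1's expected profit = (E[P] − 12)·q₁ = (23.9333 − 12)·11.9333 = 142.404.

142.40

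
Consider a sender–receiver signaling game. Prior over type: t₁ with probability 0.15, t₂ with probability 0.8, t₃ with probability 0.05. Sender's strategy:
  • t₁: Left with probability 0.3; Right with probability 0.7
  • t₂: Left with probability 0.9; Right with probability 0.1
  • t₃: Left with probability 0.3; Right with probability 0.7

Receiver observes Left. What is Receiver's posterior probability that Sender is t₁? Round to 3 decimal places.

0.058

P(Left) = 0.15·0.3 + 0.8·0.9 + 0.05·0.3 = 0.78
P(t₁ | Left) = (0.15·0.3) / 0.78 = 0.045 / 0.78 = 0.0576923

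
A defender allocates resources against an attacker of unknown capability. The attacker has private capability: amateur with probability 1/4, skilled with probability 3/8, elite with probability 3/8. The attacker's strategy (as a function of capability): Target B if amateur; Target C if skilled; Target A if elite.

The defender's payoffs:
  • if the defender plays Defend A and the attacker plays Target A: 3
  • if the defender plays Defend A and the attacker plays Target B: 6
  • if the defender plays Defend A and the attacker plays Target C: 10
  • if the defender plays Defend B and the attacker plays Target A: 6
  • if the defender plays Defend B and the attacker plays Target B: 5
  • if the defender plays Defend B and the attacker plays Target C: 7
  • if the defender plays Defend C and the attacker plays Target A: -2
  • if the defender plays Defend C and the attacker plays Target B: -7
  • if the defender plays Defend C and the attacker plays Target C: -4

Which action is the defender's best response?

Compute the defender's expected payoff for each action, taking the expectation over the attacker's type.
E[Defend A] = 1/4·(6) + 3/8·(10) + 3/8·(3) = 51/8
E[Defend B] = 1/4·(5) + 3/8·(7) + 3/8·(6) = 49/8
E[Defend C] = 1/4·(-7) + 3/8·(-4) + 3/8·(-2) = -4
Best response: Defend A (51/8 is the largest).

Defend A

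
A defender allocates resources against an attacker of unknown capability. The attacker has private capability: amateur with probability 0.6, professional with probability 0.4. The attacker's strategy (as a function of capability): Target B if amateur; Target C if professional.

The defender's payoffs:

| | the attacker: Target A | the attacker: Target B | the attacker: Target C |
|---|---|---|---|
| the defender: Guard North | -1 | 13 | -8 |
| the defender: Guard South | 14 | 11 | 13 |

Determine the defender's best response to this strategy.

Guard South

Compute the defender's expected payoff for each action, taking the expectation over the attacker's type.
E[Guard North] = 0.6·(13) + 0.4·(-8) = 4.6
E[Guard South] = 0.6·(11) + 0.4·(13) = 11.8
Best response: Guard South (11.8 is the largest).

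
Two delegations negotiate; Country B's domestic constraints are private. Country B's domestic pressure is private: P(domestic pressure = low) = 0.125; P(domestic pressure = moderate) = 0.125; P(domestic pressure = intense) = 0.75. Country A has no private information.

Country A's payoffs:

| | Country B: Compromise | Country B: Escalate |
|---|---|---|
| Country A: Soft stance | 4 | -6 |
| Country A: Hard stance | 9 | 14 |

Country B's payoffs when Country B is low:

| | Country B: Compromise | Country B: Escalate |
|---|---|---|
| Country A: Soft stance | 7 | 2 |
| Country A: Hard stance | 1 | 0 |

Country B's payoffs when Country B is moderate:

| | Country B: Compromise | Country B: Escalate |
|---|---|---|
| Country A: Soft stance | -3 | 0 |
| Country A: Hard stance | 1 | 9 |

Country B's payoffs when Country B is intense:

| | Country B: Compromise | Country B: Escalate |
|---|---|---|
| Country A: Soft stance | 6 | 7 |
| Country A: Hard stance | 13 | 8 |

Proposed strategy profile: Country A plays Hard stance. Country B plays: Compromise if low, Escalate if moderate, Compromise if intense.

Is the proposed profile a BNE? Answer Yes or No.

Country A plays Hard stance: E[Hard stance] = 0.125·(9) + 0.125·(14) + 0.75·(9) = 9.625; E[Soft stance] = 2.75. Best-responding. ✓
Country B (domestic pressure low), facing Hard stance: Compromise gives 1, Escalate gives 0. Proposed Compromise is best. ✓
Country B (domestic pressure moderate), facing Hard stance: Compromise gives 1, Escalate gives 9. Proposed Escalate is best. ✓
Country B (domestic pressure intense), facing Hard stance: Compromise gives 13, Escalate gives 8. Proposed Compromise is best. ✓

Yes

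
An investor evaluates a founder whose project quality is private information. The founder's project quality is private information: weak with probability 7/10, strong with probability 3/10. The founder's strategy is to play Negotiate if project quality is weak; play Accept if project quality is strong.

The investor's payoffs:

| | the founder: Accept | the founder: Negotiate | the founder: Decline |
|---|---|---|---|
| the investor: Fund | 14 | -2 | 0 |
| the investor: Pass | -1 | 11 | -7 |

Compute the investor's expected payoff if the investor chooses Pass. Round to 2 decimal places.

E[Pass] = 7/10·11 + 3/10·(-1) = 77/10 + (-3/10) = 37/5

7.40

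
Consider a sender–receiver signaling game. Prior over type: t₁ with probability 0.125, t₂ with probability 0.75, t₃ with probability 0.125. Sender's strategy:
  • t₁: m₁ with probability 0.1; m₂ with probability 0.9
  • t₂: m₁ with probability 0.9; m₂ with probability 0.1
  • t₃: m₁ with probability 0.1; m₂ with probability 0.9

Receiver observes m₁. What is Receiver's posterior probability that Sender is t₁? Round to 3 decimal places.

P(m₁) = 0.125·0.1 + 0.75·0.9 + 0.125·0.1 = 0.7
P(t₁ | m₁) = (0.125·0.1) / 0.7 = 0.0125 / 0.7 = 0.0178571

0.018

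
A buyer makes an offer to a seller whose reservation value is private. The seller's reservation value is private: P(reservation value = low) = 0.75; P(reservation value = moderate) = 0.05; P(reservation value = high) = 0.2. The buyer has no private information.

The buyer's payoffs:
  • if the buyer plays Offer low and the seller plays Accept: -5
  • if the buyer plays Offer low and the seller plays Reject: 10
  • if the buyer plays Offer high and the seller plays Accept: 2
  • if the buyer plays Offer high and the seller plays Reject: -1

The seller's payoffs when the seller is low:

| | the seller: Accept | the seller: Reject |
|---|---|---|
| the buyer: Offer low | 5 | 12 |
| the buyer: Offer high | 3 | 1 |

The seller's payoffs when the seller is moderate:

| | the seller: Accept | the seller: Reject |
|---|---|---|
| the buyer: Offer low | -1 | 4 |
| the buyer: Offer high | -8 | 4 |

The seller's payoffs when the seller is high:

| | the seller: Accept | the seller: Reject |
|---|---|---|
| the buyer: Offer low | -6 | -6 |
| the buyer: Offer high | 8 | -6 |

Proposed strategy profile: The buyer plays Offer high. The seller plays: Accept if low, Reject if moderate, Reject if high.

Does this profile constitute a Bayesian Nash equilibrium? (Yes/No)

No

The buyer plays Offer high: E[Offer high] = 0.75·(2) + 0.05·(-1) + 0.2·(-1) = 1.25; E[Offer low] = -1.25. Best-responding. ✓
The seller (reservation value low), facing Offer high: Accept gives 3, Reject gives 1. Proposed Accept is best. ✓
The seller (reservation value moderate), facing Offer high: Accept gives -8, Reject gives 4. Proposed Reject is best. ✓
The seller (reservation value high), facing Offer high: Accept gives 8, Reject gives -6. Proposed Reject is not best — profitable deviation exists. ✗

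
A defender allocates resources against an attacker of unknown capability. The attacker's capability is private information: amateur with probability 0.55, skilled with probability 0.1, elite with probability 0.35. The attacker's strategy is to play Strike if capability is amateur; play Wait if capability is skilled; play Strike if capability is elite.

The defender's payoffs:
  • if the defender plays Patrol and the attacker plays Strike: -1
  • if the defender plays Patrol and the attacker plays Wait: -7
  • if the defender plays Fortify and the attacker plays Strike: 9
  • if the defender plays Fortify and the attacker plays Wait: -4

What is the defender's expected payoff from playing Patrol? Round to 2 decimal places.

-1.60

E[Patrol] = 0.55·(-1) + 0.1·(-7) + 0.35·(-1) = (-0.55) + (-0.7) + (-0.35) = -1.6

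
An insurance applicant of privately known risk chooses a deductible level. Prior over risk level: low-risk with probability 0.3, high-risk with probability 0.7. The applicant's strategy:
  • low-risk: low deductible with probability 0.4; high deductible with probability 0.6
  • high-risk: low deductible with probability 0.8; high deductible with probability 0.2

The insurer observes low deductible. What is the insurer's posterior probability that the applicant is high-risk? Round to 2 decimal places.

P(low deductible) = 0.3·0.4 + 0.7·0.8 = 0.68
P(high-risk | low deductible) = (0.7·0.8) / 0.68 = 0.56 / 0.68 = 0.823529

0.82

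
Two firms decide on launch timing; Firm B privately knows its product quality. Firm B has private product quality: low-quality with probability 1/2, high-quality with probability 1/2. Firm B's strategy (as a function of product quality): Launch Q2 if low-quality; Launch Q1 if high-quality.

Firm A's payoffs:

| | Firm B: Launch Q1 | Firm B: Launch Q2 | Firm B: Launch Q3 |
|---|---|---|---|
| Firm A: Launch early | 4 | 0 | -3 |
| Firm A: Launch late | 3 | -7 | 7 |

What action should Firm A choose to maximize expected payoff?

Launch early

Compute Firm A's expected payoff for each action, taking the expectation over Firm B's type.
E[Launch early] = 1/2·(0) + 1/2·(4) = 2
E[Launch late] = 1/2·(-7) + 1/2·(3) = -2
Best response: Launch early (2 is the largest).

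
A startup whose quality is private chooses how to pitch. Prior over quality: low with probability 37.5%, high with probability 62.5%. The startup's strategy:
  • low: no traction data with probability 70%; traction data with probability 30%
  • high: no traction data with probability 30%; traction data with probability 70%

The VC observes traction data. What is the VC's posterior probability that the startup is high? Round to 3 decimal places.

0.795

P(traction data) = 0.375·0.3 + 0.625·0.7 = 0.55
P(high | traction data) = (0.625·0.7) / 0.55 = 0.4375 / 0.55 = 0.795455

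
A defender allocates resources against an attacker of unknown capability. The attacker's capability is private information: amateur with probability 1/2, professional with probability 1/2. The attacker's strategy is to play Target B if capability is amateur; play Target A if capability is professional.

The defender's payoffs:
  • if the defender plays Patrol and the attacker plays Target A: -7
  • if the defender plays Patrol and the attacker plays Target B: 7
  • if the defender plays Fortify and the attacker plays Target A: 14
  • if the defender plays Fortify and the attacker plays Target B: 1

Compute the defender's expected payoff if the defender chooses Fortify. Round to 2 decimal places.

7.50

Take the expectation over the attacker's capability, weighting each type's action by its prior probability.
E[Fortify] = 1/2·1 + 1/2·14 = 1/2 + 7 = 15/2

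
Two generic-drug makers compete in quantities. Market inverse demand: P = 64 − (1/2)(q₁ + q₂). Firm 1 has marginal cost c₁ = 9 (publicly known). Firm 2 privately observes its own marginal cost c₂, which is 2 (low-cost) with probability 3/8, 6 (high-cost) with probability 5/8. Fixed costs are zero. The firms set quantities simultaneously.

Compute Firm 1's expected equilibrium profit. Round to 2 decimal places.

566.72

Type-c best response for Firm 2: q₂(c) = (64 − c) − q₁/2.
Firm 1 maximizes expected profit; its first-order condition is 64 − q₁ − (1/2)E[q₂] − 9 = 0.
Substituting E[q₂] and solving: E[c₂] = 4.5, so q₁ = (64 − 2·9 + 4.5)/(3/2) = 33.6667.
E[P] = 64 − (1/2)·(q₁ + E[q₂]) = 25.8333; Firm 1's expected profit = (E[P] − 9)·q₁ = (25.8333 − 9)·33.6667 = 566.722.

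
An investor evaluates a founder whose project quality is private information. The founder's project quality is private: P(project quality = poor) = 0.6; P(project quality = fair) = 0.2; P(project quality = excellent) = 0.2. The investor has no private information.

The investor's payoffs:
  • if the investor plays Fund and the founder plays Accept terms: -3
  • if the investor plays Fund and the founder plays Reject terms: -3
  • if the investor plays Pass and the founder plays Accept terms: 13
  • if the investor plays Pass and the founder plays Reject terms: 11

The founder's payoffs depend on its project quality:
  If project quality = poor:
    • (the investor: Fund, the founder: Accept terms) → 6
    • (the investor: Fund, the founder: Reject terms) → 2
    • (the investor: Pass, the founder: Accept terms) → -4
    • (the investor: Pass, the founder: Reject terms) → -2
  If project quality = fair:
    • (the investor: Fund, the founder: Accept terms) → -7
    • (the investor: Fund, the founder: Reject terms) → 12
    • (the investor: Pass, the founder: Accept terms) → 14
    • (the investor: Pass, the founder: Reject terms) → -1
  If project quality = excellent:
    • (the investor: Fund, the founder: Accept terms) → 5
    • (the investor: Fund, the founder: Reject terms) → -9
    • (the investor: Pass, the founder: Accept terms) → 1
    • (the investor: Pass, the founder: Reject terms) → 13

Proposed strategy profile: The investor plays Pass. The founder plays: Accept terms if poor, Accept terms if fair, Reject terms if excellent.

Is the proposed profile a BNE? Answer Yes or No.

A profile is a BNE iff every type of every player is best-responding given beliefs about the other side.
The investor plays Pass: E[Pass] = 0.6·(13) + 0.2·(13) + 0.2·(11) = 12.6; E[Fund] = -3. Best-responding. ✓
The founder (project quality poor), facing Pass: Accept terms gives -4, Reject terms gives -2. Proposed Accept terms is not best — profitable deviation exists. ✗
The founder (project quality fair), facing Pass: Accept terms gives 14, Reject terms gives -1. Proposed Accept terms is best. ✓
The founder (project quality excellent), facing Pass: Accept terms gives 1, Reject terms gives 13. Proposed Reject terms is best. ✓

No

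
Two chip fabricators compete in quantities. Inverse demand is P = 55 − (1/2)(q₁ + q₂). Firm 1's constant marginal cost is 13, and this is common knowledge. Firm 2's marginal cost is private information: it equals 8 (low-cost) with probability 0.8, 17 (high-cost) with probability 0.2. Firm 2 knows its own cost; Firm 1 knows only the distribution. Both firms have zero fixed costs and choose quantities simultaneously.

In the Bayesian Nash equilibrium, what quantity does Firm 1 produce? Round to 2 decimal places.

Firm 2 with cost c maximizes (55 − (1/2)(q₁+q₂) − c)·q₂, giving q₂(c) = (55 − c − (1/2)q₁).
E[c₂] = 0.8·8 + 0.2·17 = 9.8
Firm 1's FOC against E[q₂] yields q₁ = (55 − 2·13 + E[c₂])/(3/2) = (55 − 26 + 9.8)/(3/2) = 25.8667.

25.87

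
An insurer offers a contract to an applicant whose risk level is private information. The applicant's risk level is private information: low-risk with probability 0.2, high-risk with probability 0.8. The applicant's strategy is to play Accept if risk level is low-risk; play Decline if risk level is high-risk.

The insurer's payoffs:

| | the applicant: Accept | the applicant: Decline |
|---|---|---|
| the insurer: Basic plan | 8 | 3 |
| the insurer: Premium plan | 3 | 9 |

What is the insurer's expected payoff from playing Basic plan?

4

E[Basic plan] = 0.2·8 + 0.8·3 = 1.6 + 2.4 = 4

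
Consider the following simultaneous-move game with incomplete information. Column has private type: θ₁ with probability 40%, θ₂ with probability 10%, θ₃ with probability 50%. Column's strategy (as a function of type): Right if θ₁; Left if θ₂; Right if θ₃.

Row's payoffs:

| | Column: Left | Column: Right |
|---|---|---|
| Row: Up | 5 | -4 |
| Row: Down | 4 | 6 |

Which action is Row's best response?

Down

E[Up] = 0.4·(-4) + 0.1·(5) + 0.5·(-4) = -3.1
E[Down] = 0.4·(6) + 0.1·(4) + 0.5·(6) = 5.8
Best response: Down (5.8 is the largest).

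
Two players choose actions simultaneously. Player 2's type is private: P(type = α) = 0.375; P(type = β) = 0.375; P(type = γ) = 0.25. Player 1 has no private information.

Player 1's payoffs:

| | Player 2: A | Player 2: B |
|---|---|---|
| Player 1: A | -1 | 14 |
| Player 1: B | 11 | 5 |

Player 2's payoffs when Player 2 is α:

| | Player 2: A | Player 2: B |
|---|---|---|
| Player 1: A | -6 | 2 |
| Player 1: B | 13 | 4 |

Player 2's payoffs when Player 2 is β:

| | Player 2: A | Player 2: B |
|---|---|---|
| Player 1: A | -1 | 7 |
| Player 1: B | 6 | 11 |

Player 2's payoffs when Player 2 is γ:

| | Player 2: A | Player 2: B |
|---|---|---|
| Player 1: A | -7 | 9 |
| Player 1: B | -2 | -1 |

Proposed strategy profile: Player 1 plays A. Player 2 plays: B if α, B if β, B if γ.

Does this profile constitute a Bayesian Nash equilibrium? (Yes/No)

Yes

Player 1 plays A: E[A] = 0.375·(14) + 0.375·(14) + 0.25·(14) = 14; E[B] = 5. Best-responding. ✓
Player 2 (type α), facing A: A gives -6, B gives 2. Proposed B is best. ✓
Player 2 (type β), facing A: A gives -1, B gives 7. Proposed B is best. ✓
Player 2 (type γ), facing A: A gives -7, B gives 9. Proposed B is best. ✓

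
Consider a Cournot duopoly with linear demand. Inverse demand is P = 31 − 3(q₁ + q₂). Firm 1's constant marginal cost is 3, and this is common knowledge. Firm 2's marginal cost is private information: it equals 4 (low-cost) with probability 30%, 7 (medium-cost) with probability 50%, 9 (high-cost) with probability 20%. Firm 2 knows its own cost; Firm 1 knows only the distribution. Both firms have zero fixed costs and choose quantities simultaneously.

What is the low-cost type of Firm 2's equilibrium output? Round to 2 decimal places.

Type-c best response for Firm 2: q₂(c) = (31 − c)/6 − q₁/2.
Firm 1 maximizes expected profit; its first-order condition is 31 − 6q₁ − 3E[q₂] − 3 = 0.
Substituting E[q₂] and solving: E[c₂] = 6.5, so q₁ = (31 − 2·3 + 6.5)/9 = 3.5.
q₂(low-cost) = (31 − 4 − 3·3.5)/6 = 2.75.

2.75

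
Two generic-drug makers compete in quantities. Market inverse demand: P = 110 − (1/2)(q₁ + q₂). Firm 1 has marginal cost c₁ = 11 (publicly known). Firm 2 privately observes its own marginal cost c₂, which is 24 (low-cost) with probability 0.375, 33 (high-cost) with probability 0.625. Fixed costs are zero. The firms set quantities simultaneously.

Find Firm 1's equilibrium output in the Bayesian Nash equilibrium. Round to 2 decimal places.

Type-c best response for Firm 2: q₂(c) = (110 − c) − q₁/2.
Firm 1 maximizes expected profit; its first-order condition is 110 − q₁ − (1/2)E[q₂] − 11 = 0.
Substituting E[q₂] and solving: E[c₂] = 29.625, so q₁ = (110 − 2·11 + 29.625)/(3/2) = 78.4167.

78.42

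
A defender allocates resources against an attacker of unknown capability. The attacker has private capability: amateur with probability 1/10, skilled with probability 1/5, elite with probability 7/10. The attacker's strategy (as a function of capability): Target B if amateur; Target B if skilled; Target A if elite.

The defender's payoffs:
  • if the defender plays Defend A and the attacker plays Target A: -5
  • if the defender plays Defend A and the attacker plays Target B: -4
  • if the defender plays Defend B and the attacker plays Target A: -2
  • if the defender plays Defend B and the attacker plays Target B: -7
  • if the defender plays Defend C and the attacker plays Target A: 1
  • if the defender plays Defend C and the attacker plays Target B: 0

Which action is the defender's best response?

E[Defend A] = 1/10·(-4) + 1/5·(-4) + 7/10·(-5) = -47/10
E[Defend B] = 1/10·(-7) + 1/5·(-7) + 7/10·(-2) = -7/2
E[Defend C] = 1/10·(0) + 1/5·(0) + 7/10·(1) = 7/10
Best response: Defend C (7/10 is the largest).

Defend C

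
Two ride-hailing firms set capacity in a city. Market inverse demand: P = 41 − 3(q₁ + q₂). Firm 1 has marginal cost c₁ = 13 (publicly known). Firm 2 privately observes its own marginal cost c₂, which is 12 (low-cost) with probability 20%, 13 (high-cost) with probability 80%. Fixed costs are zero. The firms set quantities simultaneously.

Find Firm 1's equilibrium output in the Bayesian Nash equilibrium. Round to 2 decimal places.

Firm 2 with cost c maximizes (41 − 3(q₁+q₂) − c)·q₂, giving q₂(c) = (41 − c − 3q₁)/6.
E[c₂] = 0.2·12 + 0.8·13 = 12.8
Firm 1's FOC against E[q₂] yields q₁ = (41 − 2·13 + E[c₂])/9 = (41 − 26 + 12.8)/9 = 3.08889.

3.09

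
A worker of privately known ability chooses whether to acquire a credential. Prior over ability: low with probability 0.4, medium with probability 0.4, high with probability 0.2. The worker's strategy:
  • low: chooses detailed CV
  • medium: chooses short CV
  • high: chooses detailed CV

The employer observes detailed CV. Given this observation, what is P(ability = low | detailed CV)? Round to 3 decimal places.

Apply Bayes' rule using the sender's strategy as the likelihood.
P(detailed CV) = 0.4·1 + 0.4·0 + 0.2·1 = 0.6
P(low | detailed CV) = (0.4·1) / 0.6 = 0.4 / 0.6 = 0.666667

0.667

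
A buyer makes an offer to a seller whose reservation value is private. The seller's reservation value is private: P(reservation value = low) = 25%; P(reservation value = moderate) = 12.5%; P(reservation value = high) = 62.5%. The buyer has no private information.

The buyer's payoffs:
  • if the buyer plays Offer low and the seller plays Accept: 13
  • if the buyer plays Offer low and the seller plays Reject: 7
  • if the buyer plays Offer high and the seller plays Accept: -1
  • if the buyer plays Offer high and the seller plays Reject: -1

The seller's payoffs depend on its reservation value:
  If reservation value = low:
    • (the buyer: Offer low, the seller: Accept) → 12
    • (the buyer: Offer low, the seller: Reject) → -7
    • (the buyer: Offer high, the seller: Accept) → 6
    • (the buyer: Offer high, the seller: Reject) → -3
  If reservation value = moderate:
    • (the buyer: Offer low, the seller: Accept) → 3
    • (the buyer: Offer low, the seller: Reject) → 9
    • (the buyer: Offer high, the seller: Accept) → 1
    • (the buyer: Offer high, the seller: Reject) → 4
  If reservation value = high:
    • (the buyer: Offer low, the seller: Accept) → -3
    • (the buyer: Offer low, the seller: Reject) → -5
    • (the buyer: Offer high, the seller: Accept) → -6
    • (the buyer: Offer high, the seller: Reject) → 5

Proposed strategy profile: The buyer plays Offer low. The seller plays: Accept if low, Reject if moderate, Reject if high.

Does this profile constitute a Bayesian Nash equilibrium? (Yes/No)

No

The buyer plays Offer low: E[Offer low] = 0.25·(13) + 0.125·(7) + 0.625·(7) = 8.5; E[Offer high] = -1. Best-responding. ✓
The seller (reservation value low), facing Offer low: Accept gives 12, Reject gives -7. Proposed Accept is best. ✓
The seller (reservation value moderate), facing Offer low: Accept gives 3, Reject gives 9. Proposed Reject is best. ✓
The seller (reservation value high), facing Offer low: Accept gives -3, Reject gives -5. Proposed Reject is not best — profitable deviation exists. ✗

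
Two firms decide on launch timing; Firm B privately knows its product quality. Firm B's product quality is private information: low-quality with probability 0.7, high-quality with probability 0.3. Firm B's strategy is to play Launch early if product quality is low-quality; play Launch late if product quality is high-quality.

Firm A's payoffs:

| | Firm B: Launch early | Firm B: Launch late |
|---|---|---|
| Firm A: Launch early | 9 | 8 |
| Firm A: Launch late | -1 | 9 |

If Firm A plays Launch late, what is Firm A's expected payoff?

2

E[Launch late] = 0.7·(-1) + 0.3·9 = (-0.7) + 2.7 = 2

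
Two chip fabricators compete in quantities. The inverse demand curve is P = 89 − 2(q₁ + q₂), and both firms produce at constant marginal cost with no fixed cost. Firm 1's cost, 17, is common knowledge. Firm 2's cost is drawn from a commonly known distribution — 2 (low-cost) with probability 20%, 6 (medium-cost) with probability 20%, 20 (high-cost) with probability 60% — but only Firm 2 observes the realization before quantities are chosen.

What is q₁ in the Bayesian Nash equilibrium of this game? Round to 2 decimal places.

Firm 2 with cost c maximizes (89 − 2(q₁+q₂) − c)·q₂, giving q₂(c) = (89 − c − 2q₁)/4.
E[c₂] = 0.2·2 + 0.2·6 + 0.6·20 = 13.6
Firm 1's FOC against E[q₂] yields q₁ = (89 − 2·17 + E[c₂])/6 = (89 − 34 + 13.6)/6 = 11.4333.

11.43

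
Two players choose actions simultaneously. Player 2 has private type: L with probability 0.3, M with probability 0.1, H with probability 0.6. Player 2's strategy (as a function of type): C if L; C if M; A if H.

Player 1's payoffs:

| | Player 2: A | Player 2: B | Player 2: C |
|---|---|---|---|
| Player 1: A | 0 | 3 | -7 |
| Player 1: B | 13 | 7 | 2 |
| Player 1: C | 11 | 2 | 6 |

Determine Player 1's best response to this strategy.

E[A] = 0.3·(-7) + 0.1·(-7) + 0.6·(0) = -2.8
E[B] = 0.3·(2) + 0.1·(2) + 0.6·(13) = 8.6
E[C] = 0.3·(6) + 0.1·(6) + 0.6·(11) = 9
Best response: C (9 is the largest).

C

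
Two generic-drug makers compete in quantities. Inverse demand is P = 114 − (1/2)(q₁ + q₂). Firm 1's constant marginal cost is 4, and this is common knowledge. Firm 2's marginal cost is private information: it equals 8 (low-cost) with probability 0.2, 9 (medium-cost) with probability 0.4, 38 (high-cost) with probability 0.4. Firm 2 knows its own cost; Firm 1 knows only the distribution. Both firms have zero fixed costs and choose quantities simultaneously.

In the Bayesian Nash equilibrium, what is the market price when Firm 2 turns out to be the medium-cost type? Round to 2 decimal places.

Type-c best response for Firm 2: q₂(c) = (114 − c) − q₁/2.
Firm 1 maximizes expected profit; its first-order condition is 114 − q₁ − (1/2)E[q₂] − 4 = 0.
Substituting E[q₂] and solving: E[c₂] = 20.4, so q₁ = (114 − 2·4 + 20.4)/(3/2) = 84.2667.
q₂(medium-cost) = 62.8667, so P = 114 − (1/2)·(84.2667 + 62.8667) = 40.4333.

40.43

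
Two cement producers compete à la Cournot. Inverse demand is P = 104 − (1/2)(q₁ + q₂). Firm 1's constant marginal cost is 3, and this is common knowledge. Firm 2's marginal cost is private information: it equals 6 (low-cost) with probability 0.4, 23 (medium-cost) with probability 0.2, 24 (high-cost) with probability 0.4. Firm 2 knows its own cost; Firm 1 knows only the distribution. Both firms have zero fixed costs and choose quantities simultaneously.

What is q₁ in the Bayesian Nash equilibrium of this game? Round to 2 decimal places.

76.40

Firm 2 with cost c maximizes (104 − (1/2)(q₁+q₂) − c)·q₂, giving q₂(c) = (104 − c − (1/2)q₁).
E[c₂] = 0.4·6 + 0.2·23 + 0.4·24 = 16.6
Firm 1's FOC against E[q₂] yields q₁ = (104 − 2·3 + E[c₂])/(3/2) = (104 − 6 + 16.6)/(3/2) = 76.4.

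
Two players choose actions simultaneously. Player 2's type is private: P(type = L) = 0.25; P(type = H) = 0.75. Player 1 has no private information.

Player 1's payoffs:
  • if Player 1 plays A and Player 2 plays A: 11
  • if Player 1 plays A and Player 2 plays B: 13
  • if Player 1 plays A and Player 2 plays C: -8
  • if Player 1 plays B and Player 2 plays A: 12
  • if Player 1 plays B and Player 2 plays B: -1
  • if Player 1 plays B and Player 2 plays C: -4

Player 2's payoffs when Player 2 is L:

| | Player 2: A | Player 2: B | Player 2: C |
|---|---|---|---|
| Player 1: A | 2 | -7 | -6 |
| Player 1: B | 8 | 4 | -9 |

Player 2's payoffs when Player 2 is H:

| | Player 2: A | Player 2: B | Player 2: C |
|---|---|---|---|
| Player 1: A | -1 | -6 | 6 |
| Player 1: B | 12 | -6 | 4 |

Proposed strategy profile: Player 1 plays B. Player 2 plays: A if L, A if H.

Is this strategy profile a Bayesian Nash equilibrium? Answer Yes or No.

Yes

Player 1 plays B: E[B] = 0.25·(12) + 0.75·(12) = 12; E[A] = 11. Best-responding. ✓
Player 2 (type L), facing B: A gives 8, B gives 4, C gives -9. Proposed A is best. ✓
Player 2 (type H), facing B: A gives 12, B gives -6, C gives 4. Proposed A is best. ✓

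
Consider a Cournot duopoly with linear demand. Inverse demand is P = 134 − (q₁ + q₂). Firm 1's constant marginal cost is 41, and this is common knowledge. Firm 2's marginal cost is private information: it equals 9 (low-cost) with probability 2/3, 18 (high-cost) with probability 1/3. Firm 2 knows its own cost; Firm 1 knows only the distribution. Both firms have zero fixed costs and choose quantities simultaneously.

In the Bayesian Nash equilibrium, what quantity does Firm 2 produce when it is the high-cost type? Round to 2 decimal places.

Type-c best response for Firm 2: q₂(c) = (134 − c)/2 − q₁/2.
Firm 1 maximizes expected profit; its first-order condition is 134 − 2q₁ − E[q₂] − 41 = 0.
Substituting E[q₂] and solving: E[c₂] = 12, so q₁ = (134 − 2·41 + 12)/3 = 21.3333.
q₂(high-cost) = (134 − 18 − 21.3333)/2 = 47.3333.

47.33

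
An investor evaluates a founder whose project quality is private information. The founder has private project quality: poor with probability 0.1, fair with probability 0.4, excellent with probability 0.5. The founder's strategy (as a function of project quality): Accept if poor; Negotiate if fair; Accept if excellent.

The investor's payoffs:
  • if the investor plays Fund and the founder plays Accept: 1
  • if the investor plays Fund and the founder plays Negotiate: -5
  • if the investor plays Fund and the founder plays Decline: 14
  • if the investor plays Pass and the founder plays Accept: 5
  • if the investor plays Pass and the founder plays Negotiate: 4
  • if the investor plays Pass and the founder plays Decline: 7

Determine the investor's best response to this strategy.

E[Fund] = 0.1·(1) + 0.4·(-5) + 0.5·(1) = -1.4
E[Pass] = 0.1·(5) + 0.4·(4) + 0.5·(5) = 4.6
Best response: Pass (4.6 is the largest).

Pass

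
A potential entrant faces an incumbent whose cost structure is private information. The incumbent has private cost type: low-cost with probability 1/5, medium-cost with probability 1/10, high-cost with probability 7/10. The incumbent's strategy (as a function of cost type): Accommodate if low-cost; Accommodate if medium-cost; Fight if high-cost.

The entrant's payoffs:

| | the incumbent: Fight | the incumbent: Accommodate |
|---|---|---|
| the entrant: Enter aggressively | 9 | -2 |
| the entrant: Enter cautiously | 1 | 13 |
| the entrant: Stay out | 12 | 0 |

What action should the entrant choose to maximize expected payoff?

E[Enter aggressively] = 1/5·(-2) + 1/10·(-2) + 7/10·(9) = 57/10
E[Enter cautiously] = 1/5·(13) + 1/10·(13) + 7/10·(1) = 23/5
E[Stay out] = 1/5·(0) + 1/10·(0) + 7/10·(12) = 42/5
Best response: Stay out (42/5 is the largest).

Stay out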